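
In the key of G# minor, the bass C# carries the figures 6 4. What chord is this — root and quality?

F# major

The figures 6 4 indicate a triad in second inversion.
In second inversion the root lies a fourth above the bass: a fourth above C# in G# minor is F#.
The chord tones are C#, F#, A#, giving F# major.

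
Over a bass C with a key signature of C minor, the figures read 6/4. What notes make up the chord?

A fourth above C in this key is F.
A sixth above C in this key is Ab.
Together with the bass C, this spells F minor in second inversion.

C, F, Ab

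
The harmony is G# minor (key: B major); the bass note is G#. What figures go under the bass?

no figures

G# is the root of G# minor, so the chord is in root position.
A triad in root position is figured 5/3, conventionally abbreviated (no figures — root-position triad).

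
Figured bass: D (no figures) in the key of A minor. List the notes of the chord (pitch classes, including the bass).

An unfigured bass implies 5/3.
A third above D in this key is F.
A fifth above D in this key is A.
Together with the bass D, this spells D minor in root position.

D, F, A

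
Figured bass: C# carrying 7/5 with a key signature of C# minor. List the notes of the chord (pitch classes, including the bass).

The written figures 7/5 are shorthand for 7/5/3: the 3 is implied.
A third above C# in this key is E.
A fifth above C# in this key is G#.
A seventh above C# in this key is B.
Together with the bass C#, this spells C# minor seventh in root position.

C#, E, G#, B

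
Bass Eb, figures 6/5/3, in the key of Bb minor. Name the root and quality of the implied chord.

C half-diminished seventh

The figures 6/5/3 indicate a seventh chord in first inversion.
In first inversion the root lies a sixth above the bass: a sixth above Eb in Bb minor is C.
The chord tones are Eb, Gb, Bb, C, giving C half-diminished seventh.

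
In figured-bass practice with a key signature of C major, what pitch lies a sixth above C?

A

Counting 5 letter steps above C lands on A; in C major, that letter is A.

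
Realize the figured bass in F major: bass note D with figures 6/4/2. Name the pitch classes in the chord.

A second above D in this key is E.
A fourth above D in this key is G.
A sixth above D in this key is Bb.
Together with the bass D, this spells E half-diminished seventh in third inversion.

D, E, G, Bb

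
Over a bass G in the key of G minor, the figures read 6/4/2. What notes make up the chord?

G, A, C, Eb

A second above G in this key is A.
A fourth above G in this key is C.
A sixth above G in this key is Eb.
Together with the bass G, this spells A half-diminished seventh in third inversion.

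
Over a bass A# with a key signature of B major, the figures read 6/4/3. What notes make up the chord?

A#, C#, D#, F#

A third above A# in this key is C#.
A fourth above A# in this key is D#.
A sixth above A# in this key is F#.
Together with the bass A#, this spells D# minor seventh in second inversion.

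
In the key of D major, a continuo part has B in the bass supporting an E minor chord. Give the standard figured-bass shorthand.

6/4

B is the fifth of E minor, so the chord is in second inversion.
A triad in second inversion is figured 6/4, conventionally abbreviated 6/4.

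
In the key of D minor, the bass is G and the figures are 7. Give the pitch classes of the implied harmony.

G, Bb, D, F

The written figures 7 are shorthand for 7/5/3: the 5/3 are implied.
A third above G in this key is Bb.
A fifth above G in this key is D.
A seventh above G in this key is F.
Together with the bass G, this spells G minor seventh in root position.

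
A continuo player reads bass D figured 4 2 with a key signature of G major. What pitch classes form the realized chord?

The written figures 4 2 are shorthand for 6/4/2: the 6 is implied.
A second above D in this key is E.
A fourth above D in this key is G.
A sixth above D in this key is B.
Together with the bass D, this spells E minor seventh in third inversion.

D, E, G, B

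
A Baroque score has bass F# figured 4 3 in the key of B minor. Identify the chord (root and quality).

B minor seventh

The figures 4 3 indicate a seventh chord in second inversion.
In second inversion the root lies a fourth above the bass: a fourth above F# in B minor is B.
The chord tones are F#, A, B, D, giving B minor seventh.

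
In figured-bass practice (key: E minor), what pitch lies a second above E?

Counting 1 letter step above E lands on F; in E minor, that letter is F#.

F#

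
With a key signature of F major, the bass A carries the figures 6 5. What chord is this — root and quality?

The figures 6 5 indicate a seventh chord in first inversion.
In first inversion the root lies a sixth above the bass: a sixth above A in F major is F.
The chord tones are A, C, E, F, giving F major seventh.

F major seventh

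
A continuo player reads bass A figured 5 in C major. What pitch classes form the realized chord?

The written figures 5 are shorthand for 5/3: the 3 is implied.
A third above A in this key is C.
A fifth above A in this key is E.
Together with the bass A, this spells A minor in root position.

A, C, E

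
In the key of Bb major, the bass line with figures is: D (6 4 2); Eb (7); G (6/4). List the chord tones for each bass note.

D, Eb, G, Bb | Eb, G, Bb, D | G, C, Eb

D (6/4/2): D, Eb, G, Bb.
Eb (7/5/3): Eb, G, Bb, D.
G (6/4): G, C, Eb.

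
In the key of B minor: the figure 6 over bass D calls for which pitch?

B

Counting 5 letter steps above D lands on B; in B minor, that letter is B.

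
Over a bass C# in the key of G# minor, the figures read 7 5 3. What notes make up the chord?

C#, E, G#, B

A third above C# in this key is E.
A fifth above C# in this key is G#.
A seventh above C# in this key is B.
Together with the bass C#, this spells C# minor seventh in root position.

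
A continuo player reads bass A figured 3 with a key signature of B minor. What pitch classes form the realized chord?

A, C#, E

The written figures 3 are shorthand for 5/3: the 5 is implied.
A third above A in this key is C#.
A fifth above A in this key is E.
Together with the bass A, this spells A major in root position.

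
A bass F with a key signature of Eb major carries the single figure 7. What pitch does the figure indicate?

Counting 6 letter steps above F lands on E; in Eb major, that letter is Eb.

Eb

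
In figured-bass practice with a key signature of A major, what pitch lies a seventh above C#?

Counting 6 letter steps above C# lands on B; in A major, that letter is B.

B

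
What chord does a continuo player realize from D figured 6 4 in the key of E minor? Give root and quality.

The figures 6 4 indicate a triad in second inversion.
In second inversion the root lies a fourth above the bass: a fourth above D in E minor is G.
The chord tones are D, G, B, giving G major.

G major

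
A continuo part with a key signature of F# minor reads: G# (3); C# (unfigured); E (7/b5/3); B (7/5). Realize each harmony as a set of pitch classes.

G#, B, D | C#, E, G# | E, G#, Bb, D | B, D, F#, A

G# (5/3): G#, B, D.
C# (5/3): C#, E, G#.
E (7/b5/3): E, G#, Bb, D.
B (7/5/3): B, D, F#, A.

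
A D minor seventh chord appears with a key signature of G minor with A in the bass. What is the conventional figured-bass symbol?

A is the fifth of D minor seventh, so the chord is in second inversion.
A seventh chord in second inversion is figured 6/4/3, conventionally abbreviated 4/3.

4/3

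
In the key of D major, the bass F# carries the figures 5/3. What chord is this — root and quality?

The figures 5/3 indicate a triad in root position.
In root position the bass is the root, so the root is F#.
The chord tones are F#, A, C#, giving F# minor.

F# minor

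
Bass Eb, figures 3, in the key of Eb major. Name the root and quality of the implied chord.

The figures 3 indicate a triad in root position.
In root position the bass is the root, so the root is Eb.
The chord tones are Eb, G, Bb, giving Eb major.

Eb major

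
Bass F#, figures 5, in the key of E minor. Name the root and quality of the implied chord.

F# diminished

The figures 5 indicate a triad in root position.
In root position the bass is the root, so the root is F#.
The chord tones are F#, A, C, giving F# diminished.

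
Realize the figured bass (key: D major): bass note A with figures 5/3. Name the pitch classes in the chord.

A, C#, E

A third above A in this key is C#.
A fifth above A in this key is E.
Together with the bass A, this spells A major in root position.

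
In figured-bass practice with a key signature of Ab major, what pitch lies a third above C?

Eb

Counting 2 letter steps above C lands on E; in Ab major, that letter is Eb.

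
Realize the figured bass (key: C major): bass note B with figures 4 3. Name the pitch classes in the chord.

The written figures 4 3 are shorthand for 6/4/3: the 6 is implied.
A third above B in this key is D.
A fourth above B in this key is E.
A sixth above B in this key is G.
Together with the bass B, this spells E minor seventh in second inversion.

B, D, E, G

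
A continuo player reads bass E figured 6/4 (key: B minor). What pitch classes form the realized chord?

A fourth above E in this key is A.
A sixth above E in this key is C#.
Together with the bass E, this spells A major in second inversion.

E, A, C#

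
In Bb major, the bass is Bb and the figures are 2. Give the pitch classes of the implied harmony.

Bb, C, Eb, G

The written figures 2 are shorthand for 6/4/2: the 6/4 are implied.
A second above Bb in this key is C.
A fourth above Bb in this key is Eb.
A sixth above Bb in this key is G.
Together with the bass Bb, this spells C minor seventh in third inversion.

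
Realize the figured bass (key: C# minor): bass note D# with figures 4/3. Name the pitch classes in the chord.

The written figures 4/3 are shorthand for 6/4/3: the 6 is implied.
A third above D# in this key is F#.
A fourth above D# in this key is G#.
A sixth above D# in this key is B.
Together with the bass D#, this spells G# minor seventh in second inversion.

D#, F#, G#, B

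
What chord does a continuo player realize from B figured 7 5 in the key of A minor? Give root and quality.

The figures 7 5 indicate a seventh chord in root position.
In root position the bass is the root, so the root is B.
The chord tones are B, D, F, A, giving B half-diminished seventh.

B half-diminished seventh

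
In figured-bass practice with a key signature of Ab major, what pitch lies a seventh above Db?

Counting 6 letter steps above Db lands on C; in Ab major, that letter is C.

C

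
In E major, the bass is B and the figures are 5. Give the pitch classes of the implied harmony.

B, D#, F#

The written figures 5 are shorthand for 5/3: the 3 is implied.
A third above B in this key is D#.
A fifth above B in this key is F#.
Together with the bass B, this spells B major in root position.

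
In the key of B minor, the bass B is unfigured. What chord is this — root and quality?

An unfigured bass indicates a triad in root position.
In root position the bass is the root, so the root is B.
The chord tones are B, D, F#, giving B minor.

B minor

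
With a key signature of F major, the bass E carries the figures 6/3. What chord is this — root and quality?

C major

The figures 6/3 indicate a triad in first inversion.
In first inversion the root lies a sixth above the bass: a sixth above E in F major is C.
The chord tones are E, G, C, giving C major.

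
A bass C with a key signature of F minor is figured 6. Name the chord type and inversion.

triad, first inversion

6 is shorthand for 6/3.
Intervals of 6/3 above the bass form a triad; the bass is the third, so this is first inversion.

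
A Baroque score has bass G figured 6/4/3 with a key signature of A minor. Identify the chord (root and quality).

The figures 6/4/3 indicate a seventh chord in second inversion.
In second inversion the root lies a fourth above the bass: a fourth above G in A minor is C.
The chord tones are G, B, C, E, giving C major seventh.

C major seventh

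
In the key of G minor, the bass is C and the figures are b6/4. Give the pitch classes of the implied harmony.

C, F, Ab

A fourth above C in this key is F.
A sixth above C in this key is A, lowered to Ab by the flat.
Together with the bass C, this spells F minor in second inversion.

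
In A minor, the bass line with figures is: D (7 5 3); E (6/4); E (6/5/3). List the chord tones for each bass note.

D (7/5/3): D, F, A, C.
E (6/4): E, A, C.
E (6/5/3): E, G, B, C.

D, F, A, C | E, A, C | E, G, B, C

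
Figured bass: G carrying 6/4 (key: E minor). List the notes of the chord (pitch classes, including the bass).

A fourth above G in this key is C.
A sixth above G in this key is E.
Together with the bass G, this spells C major in second inversion.

G, C, E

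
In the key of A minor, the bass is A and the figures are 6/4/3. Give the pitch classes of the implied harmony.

A third above A in this key is C.
A fourth above A in this key is D.
A sixth above A in this key is F.
Together with the bass A, this spells D minor seventh in second inversion.

A, C, D, F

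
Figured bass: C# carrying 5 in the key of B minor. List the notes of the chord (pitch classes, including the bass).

C#, E, G

The written figures 5 are shorthand for 5/3: the 3 is implied.
A third above C# in this key is E.
A fifth above C# in this key is G.
Together with the bass C#, this spells C# diminished in root position.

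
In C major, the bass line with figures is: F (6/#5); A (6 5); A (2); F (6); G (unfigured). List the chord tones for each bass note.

F (6/#5/3): F, A, C#, D.
A (6/5/3): A, C, E, F.
A (6/4/2): A, B, D, F.
F (6/3): F, A, D.
G (5/3): G, B, D.

F, A, C#, D | A, C, E, F | A, B, D, F | F, A, D | G, B, D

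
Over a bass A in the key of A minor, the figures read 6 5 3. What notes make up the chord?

A, C, E, F

A third above A in this key is C.
A fifth above A in this key is E.
A sixth above A in this key is F.
Together with the bass A, this spells F major seventh in first inversion.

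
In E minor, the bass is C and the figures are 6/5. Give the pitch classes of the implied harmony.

The written figures 6/5 are shorthand for 6/5/3: the 3 is implied.
A third above C in this key is E.
A fifth above C in this key is G.
A sixth above C in this key is A.
Together with the bass C, this spells A minor seventh in first inversion.

C, E, G, A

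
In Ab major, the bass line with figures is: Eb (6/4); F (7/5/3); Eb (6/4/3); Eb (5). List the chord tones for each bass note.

Eb (6/4): Eb, Ab, C.
F (7/5/3): F, Ab, C, Eb.
Eb (6/4/3): Eb, G, Ab, C.
Eb (5/3): Eb, G, Bb.

Eb, Ab, C | F, Ab, C, Eb | Eb, G, Ab, C | Eb, G, Bb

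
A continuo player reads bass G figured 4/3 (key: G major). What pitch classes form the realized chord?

G, B, C, E

The written figures 4/3 are shorthand for 6/4/3: the 6 is implied.
A third above G in this key is B.
A fourth above G in this key is C.
A sixth above G in this key is E.
Together with the bass G, this spells C major seventh in second inversion.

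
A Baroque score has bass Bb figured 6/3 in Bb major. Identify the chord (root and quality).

G minor

The figures 6/3 indicate a triad in first inversion.
In first inversion the root lies a sixth above the bass: a sixth above Bb in Bb major is G.
The chord tones are Bb, D, G, giving G minor.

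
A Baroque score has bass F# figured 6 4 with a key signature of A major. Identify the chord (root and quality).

B minor

The figures 6 4 indicate a triad in second inversion.
In second inversion the root lies a fourth above the bass: a fourth above F# in A major is B.
The chord tones are F#, B, D, giving B minor.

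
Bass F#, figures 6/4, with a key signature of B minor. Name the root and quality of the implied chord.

The figures 6/4 indicate a triad in second inversion.
In second inversion the root lies a fourth above the bass: a fourth above F# in B minor is B.
The chord tones are F#, B, D, giving B minor.

B minor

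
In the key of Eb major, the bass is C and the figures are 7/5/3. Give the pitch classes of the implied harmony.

A third above C in this key is Eb.
A fifth above C in this key is G.
A seventh above C in this key is Bb.
Together with the bass C, this spells C minor seventh in root position.

C, Eb, G, Bb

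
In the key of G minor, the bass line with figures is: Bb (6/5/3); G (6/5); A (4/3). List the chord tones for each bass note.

Bb, D, F, G | G, Bb, D, Eb | A, C, D, F

Bb (6/5/3): Bb, D, F, G.
G (6/5/3): G, Bb, D, Eb.
A (6/4/3): A, C, D, F.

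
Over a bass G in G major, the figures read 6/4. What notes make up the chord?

G, C, E

A fourth above G in this key is C.
A sixth above G in this key is E.
Together with the bass G, this spells C major in second inversion.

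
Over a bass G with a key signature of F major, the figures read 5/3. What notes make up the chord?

G, Bb, D

A third above G in this key is Bb.
A fifth above G in this key is D.
Together with the bass G, this spells G minor in root position.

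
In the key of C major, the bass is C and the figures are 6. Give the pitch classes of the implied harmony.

The written figures 6 are shorthand for 6/3: the 3 is implied.
A third above C in this key is E.
A sixth above C in this key is A.
Together with the bass C, this spells A minor in first inversion.

C, E, A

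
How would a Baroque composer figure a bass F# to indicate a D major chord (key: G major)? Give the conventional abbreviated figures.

6

F# is the third of D major, so the chord is in first inversion.
A triad in first inversion is figured 6/3, conventionally abbreviated 6.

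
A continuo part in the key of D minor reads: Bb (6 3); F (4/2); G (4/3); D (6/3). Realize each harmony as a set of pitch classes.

Bb, D, G | F, G, Bb, D | G, Bb, C, E | D, F, Bb

Bb (6/3): Bb, D, G.
F (6/4/2): F, G, Bb, D.
G (6/4/3): G, Bb, C, E.
D (6/3): D, F, Bb.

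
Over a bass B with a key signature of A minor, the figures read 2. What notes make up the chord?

B, C, E, G

The written figures 2 are shorthand for 6/4/2: the 6/4 are implied.
A second above B in this key is C.
A fourth above B in this key is E.
A sixth above B in this key is G.
Together with the bass B, this spells C major seventh in third inversion.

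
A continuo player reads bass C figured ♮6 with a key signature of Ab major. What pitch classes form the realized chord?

The written figures ♮6 are shorthand for 6/3: the 3 is implied.
A third above C in this key is Eb.
A sixth above C in this key is Ab, made natural (A) by the ♮ figure.
Together with the bass C, this spells A diminished in first inversion.

C, Eb, A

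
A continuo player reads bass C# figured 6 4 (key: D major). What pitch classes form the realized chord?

C#, F#, A

A fourth above C# in this key is F#.
A sixth above C# in this key is A.
Together with the bass C#, this spells F# minor in second inversion.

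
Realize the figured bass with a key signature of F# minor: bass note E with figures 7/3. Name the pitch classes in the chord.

E, G#, B, D

The written figures 7/3 are shorthand for 7/5/3: the 5 is implied.
A third above E in this key is G#.
A fifth above E in this key is B.
A seventh above E in this key is D.
Together with the bass E, this spells E dominant seventh in root position.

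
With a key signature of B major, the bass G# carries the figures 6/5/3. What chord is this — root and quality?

The figures 6/5/3 indicate a seventh chord in first inversion.
In first inversion the root lies a sixth above the bass: a sixth above G# in B major is E.
The chord tones are G#, B, D#, E, giving E major seventh.

E major seventh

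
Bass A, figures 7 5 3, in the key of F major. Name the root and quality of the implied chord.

The figures 7 5 3 indicate a seventh chord in root position.
In root position the bass is the root, so the root is A.
The chord tones are A, C, E, G, giving A minor seventh.

A minor seventh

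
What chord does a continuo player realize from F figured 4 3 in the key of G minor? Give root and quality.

Bb major seventh

The figures 4 3 indicate a seventh chord in second inversion.
In second inversion the root lies a fourth above the bass: a fourth above F in G minor is Bb.
The chord tones are F, A, Bb, D, giving Bb major seventh.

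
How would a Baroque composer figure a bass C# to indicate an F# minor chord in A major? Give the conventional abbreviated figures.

6/4

C# is the fifth of F# minor, so the chord is in second inversion.
A triad in second inversion is figured 6/4, conventionally abbreviated 6/4.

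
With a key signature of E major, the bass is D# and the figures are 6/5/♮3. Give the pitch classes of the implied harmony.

D#, F, A, B

A third above D# in this key is F#, made natural (F) by the ♮ figure.
A fifth above D# in this key is A.
A sixth above D# in this key is B.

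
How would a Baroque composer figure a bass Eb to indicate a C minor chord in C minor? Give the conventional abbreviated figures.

Eb is the third of C minor, so the chord is in first inversion.
A triad in first inversion is figured 6/3, conventionally abbreviated 6.

6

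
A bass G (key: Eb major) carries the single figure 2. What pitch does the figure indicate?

Ab

Counting 1 letter step above G lands on A; in Eb major, that letter is Ab.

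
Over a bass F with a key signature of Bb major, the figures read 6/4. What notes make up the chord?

A fourth above F in this key is Bb.
A sixth above F in this key is D.
Together with the bass F, this spells Bb major in second inversion.

F, Bb, D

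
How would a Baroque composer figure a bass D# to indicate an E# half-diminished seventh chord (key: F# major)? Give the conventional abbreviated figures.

D# is the seventh of E# half-diminished seventh, so the chord is in third inversion.
A seventh chord in third inversion is figured 6/4/2, conventionally abbreviated 4/2.

4/2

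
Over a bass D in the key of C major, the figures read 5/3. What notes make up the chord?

D, F, A

A third above D in this key is F.
A fifth above D in this key is A.
Together with the bass D, this spells D minor in root position.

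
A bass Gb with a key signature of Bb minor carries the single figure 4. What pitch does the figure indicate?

Counting 3 letter steps above Gb lands on C; in Bb minor, that letter is C.

C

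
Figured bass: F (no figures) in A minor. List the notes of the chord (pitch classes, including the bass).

F, A, C

An unfigured bass implies 5/3.
A third above F in this key is A.
A fifth above F in this key is C.
Together with the bass F, this spells F major in root position.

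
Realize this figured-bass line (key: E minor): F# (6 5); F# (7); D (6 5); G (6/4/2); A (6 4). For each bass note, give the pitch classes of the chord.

F# (6/5/3): F#, A, C, D.
F# (7/5/3): F#, A, C, E.
D (6/5/3): D, F#, A, B.
G (6/4/2): G, A, C, E.
A (6/4): A, D, F#.

F#, A, C, D | F#, A, C, E | D, F#, A, B | G, A, C, E | A, D, F#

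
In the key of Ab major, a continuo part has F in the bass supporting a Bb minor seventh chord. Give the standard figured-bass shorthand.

4/3

F is the fifth of Bb minor seventh, so the chord is in second inversion.
A seventh chord in second inversion is figured 6/4/3, conventionally abbreviated 4/3.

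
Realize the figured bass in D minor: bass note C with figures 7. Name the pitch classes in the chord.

C, E, G, Bb

The written figures 7 are shorthand for 7/5/3: the 5/3 are implied.
A third above C in this key is E.
A fifth above C in this key is G.
A seventh above C in this key is Bb.
Together with the bass C, this spells C dominant seventh in root position.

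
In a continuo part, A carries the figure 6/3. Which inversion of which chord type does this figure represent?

Intervals of 6/3 above the bass form a triad; the bass is the third, so this is first inversion.

triad, first inversion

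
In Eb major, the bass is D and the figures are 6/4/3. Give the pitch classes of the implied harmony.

D, F, G, Bb

A third above D in this key is F.
A fourth above D in this key is G.
A sixth above D in this key is Bb.
Together with the bass D, this spells G minor seventh in second inversion.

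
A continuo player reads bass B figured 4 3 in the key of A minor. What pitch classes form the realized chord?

The written figures 4 3 are shorthand for 6/4/3: the 6 is implied.
A third above B in this key is D.
A fourth above B in this key is E.
A sixth above B in this key is G.
Together with the bass B, this spells E minor seventh in second inversion.

B, D, E, G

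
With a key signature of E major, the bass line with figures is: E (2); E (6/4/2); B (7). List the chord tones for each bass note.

E, F#, A, C# | E, F#, A, C# | B, D#, F#, A

E (6/4/2): E, F#, A, C#.
E (6/4/2): E, F#, A, C#.
B (7/5/3): B, D#, F#, A.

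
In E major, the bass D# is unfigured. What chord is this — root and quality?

D# diminished

An unfigured bass indicates a triad in root position.
In root position the bass is the root, so the root is D#.
The chord tones are D#, F#, A, giving D# diminished.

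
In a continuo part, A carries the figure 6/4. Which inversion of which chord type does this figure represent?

triad, second inversion

Intervals of 6/4 above the bass form a triad; the bass is the fifth, so this is second inversion.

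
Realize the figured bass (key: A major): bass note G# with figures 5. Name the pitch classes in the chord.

G#, B, D

The written figures 5 are shorthand for 5/3: the 3 is implied.
A third above G# in this key is B.
A fifth above G# in this key is D.
Together with the bass G#, this spells G# diminished in root position.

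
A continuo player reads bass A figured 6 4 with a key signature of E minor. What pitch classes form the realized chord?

A, D, F#

A fourth above A in this key is D.
A sixth above A in this key is F#.
Together with the bass A, this spells D major in second inversion.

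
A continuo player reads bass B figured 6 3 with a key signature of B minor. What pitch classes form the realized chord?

B, D, G

A third above B in this key is D.
A sixth above B in this key is G.
Together with the bass B, this spells G major in first inversion.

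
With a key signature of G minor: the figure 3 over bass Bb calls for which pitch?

Counting 2 letter steps above Bb lands on D; in G minor, that letter is D.

D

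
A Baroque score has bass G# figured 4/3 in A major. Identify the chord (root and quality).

C# minor seventh

The figures 4/3 indicate a seventh chord in second inversion.
In second inversion the root lies a fourth above the bass: a fourth above G# in A major is C#.
The chord tones are G#, B, C#, E, giving C# minor seventh.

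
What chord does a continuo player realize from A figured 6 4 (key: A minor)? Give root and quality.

D minor

The figures 6 4 indicate a triad in second inversion.
In second inversion the root lies a fourth above the bass: a fourth above A in A minor is D.
The chord tones are A, D, F, giving D minor.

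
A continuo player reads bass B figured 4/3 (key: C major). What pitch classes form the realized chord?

B, D, E, G

The written figures 4/3 are shorthand for 6/4/3: the 6 is implied.
A third above B in this key is D.
A fourth above B in this key is E.
A sixth above B in this key is G.
Together with the bass B, this spells E minor seventh in second inversion.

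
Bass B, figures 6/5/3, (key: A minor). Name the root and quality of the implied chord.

G dominant seventh

The figures 6/5/3 indicate a seventh chord in first inversion.
In first inversion the root lies a sixth above the bass: a sixth above B in A minor is G.
The chord tones are B, D, F, G, giving G dominant seventh.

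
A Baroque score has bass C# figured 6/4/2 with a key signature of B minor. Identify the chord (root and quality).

D major seventh

The figures 6/4/2 indicate a seventh chord in third inversion.
In third inversion the root lies a second above the bass: a second above C# in B minor is D.
The chord tones are C#, D, F#, A, giving D major seventh.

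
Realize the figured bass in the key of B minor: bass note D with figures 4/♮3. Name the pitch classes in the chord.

D, F, G, B

The written figures 4/♮3 are shorthand for 6/4/3: the 6 is implied.
A third above D in this key is F#, made natural (F) by the ♮ figure.
A fourth above D in this key is G.
A sixth above D in this key is B.
Together with the bass D, this spells G dominant seventh in second inversion.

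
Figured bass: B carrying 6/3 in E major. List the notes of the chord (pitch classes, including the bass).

B, D#, G#

A third above B in this key is D#.
A sixth above B in this key is G#.
Together with the bass B, this spells G# minor in first inversion.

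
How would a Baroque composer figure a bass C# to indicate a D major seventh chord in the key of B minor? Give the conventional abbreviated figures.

C# is the seventh of D major seventh, so the chord is in third inversion.
A seventh chord in third inversion is figured 6/4/2, conventionally abbreviated 4/2.

4/2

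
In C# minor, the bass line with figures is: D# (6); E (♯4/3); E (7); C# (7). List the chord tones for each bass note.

D# (6/3): D#, F#, B.
E (6/#4/3): E, G#, A#, C#.
E (7/5/3): E, G#, B, D#.
C# (7/5/3): C#, E, G#, B.

D#, F#, B | E, G#, A#, C# | E, G#, B, D# | C#, E, G#, B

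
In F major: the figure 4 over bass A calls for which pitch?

D

Counting 3 letter steps above A lands on D; in F major, that letter is D.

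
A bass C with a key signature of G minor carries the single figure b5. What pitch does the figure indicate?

Counting 4 letter steps above C lands on G; in G minor, that letter is G.
The b5 figure lowers it a semitone, giving Gb.

Gb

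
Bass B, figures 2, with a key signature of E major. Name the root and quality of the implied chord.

C# minor seventh

The figures 2 indicate a seventh chord in third inversion.
In third inversion the root lies a second above the bass: a second above B in E major is C#.
The chord tones are B, C#, E, G#, giving C# minor seventh.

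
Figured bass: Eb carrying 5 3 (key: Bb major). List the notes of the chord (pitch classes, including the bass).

Eb, G, Bb

A third above Eb in this key is G.
A fifth above Eb in this key is Bb.
Together with the bass Eb, this spells Eb major in root position.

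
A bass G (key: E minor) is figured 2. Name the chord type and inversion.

2 is shorthand for 6/4/2.
Intervals of 6/4/2 above the bass form a seventh chord; the bass is the seventh, so this is third inversion.

seventh chord, third inversion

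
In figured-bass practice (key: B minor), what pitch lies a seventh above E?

Counting 6 letter steps above E lands on D; in B minor, that letter is D.

D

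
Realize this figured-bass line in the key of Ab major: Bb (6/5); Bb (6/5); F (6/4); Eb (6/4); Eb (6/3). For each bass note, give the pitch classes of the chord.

Bb, Db, F, G | Bb, Db, F, G | F, Bb, Db | Eb, Ab, C | Eb, G, C

Bb (6/5/3): Bb, Db, F, G.
Bb (6/5/3): Bb, Db, F, G.
F (6/4): F, Bb, Db.
Eb (6/4): Eb, Ab, C.
Eb (6/3): Eb, G, C.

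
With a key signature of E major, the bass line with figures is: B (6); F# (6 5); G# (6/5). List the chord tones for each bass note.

B (6/3): B, D#, G#.
F# (6/5/3): F#, A, C#, D#.
G# (6/5/3): G#, B, D#, E.

B, D#, G# | F#, A, C#, D# | G#, B, D#, E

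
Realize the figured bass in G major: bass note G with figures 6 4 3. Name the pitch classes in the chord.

G, B, C, E

A third above G in this key is B.
A fourth above G in this key is C.
A sixth above G in this key is E.
Together with the bass G, this spells C major seventh in second inversion.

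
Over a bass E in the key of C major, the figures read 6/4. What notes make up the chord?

A fourth above E in this key is A.
A sixth above E in this key is C.
Together with the bass E, this spells A minor in second inversion.

E, A, C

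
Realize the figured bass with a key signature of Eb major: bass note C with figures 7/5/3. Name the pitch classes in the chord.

A third above C in this key is Eb.
A fifth above C in this key is G.
A seventh above C in this key is Bb.
Together with the bass C, this spells C minor seventh in root position.

C, Eb, G, Bb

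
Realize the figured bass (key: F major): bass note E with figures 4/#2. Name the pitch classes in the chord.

The written figures 4/#2 are shorthand for 6/4/2: the 6 is implied.
A second above E in this key is F, raised to F# by the sharp.
A fourth above E in this key is A.
A sixth above E in this key is C.
Together with the bass E, this spells F# half-diminished seventh in third inversion.

E, F#, A, C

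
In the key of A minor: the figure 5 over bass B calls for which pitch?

F

Counting 4 letter steps above B lands on F; in A minor, that letter is F.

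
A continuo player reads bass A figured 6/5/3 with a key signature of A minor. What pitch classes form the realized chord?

A third above A in this key is C.
A fifth above A in this key is E.
A sixth above A in this key is F.
Together with the bass A, this spells F major seventh in first inversion.

A, C, E, F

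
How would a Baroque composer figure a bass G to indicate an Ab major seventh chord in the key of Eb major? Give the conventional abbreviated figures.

4/2

G is the seventh of Ab major seventh, so the chord is in third inversion.
A seventh chord in third inversion is figured 6/4/2, conventionally abbreviated 4/2.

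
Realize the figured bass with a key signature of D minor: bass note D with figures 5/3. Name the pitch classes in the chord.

D, F, A

A third above D in this key is F.
A fifth above D in this key is A.
Together with the bass D, this spells D minor in root position.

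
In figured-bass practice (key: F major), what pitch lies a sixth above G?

E

Counting 5 letter steps above G lands on E; in F major, that letter is E.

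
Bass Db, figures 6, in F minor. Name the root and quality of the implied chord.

The figures 6 indicate a triad in first inversion.
In first inversion the root lies a sixth above the bass: a sixth above Db in F minor is Bb.
The chord tones are Db, F, Bb, giving Bb minor.

Bb minor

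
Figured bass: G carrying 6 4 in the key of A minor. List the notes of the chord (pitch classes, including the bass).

G, C, E

A fourth above G in this key is C.
A sixth above G in this key is E.
Together with the bass G, this spells C major in second inversion.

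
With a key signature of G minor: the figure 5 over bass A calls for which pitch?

Counting 4 letter steps above A lands on E; in G minor, that letter is Eb.

Eb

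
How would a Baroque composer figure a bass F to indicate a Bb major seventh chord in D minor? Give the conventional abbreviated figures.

4/3

F is the fifth of Bb major seventh, so the chord is in second inversion.
A seventh chord in second inversion is figured 6/4/3, conventionally abbreviated 4/3.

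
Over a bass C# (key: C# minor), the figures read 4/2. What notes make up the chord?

The written figures 4/2 are shorthand for 6/4/2: the 6 is implied.
A second above C# in this key is D#.
A fourth above C# in this key is F#.
A sixth above C# in this key is A.
Together with the bass C#, this spells D# half-diminished seventh in third inversion.

C#, D#, F#, A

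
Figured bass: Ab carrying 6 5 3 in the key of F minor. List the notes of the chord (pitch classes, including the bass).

Ab, C, Eb, F

A third above Ab in this key is C.
A fifth above Ab in this key is Eb.
A sixth above Ab in this key is F.
Together with the bass Ab, this spells F minor seventh in first inversion.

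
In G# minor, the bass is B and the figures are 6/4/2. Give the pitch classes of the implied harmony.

A second above B in this key is C#.
A fourth above B in this key is E.
A sixth above B in this key is G#.
Together with the bass B, this spells C# minor seventh in third inversion.

B, C#, E, G#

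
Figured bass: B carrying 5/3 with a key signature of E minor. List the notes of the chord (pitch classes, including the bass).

B, D, F#

A third above B in this key is D.
A fifth above B in this key is F#.
Together with the bass B, this spells B minor in root position.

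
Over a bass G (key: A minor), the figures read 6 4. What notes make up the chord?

A fourth above G in this key is C.
A sixth above G in this key is E.
Together with the bass G, this spells C major in second inversion.

G, C, E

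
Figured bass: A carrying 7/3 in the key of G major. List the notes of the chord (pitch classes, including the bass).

A, C, E, G

The written figures 7/3 are shorthand for 7/5/3: the 5 is implied.
A third above A in this key is C.
A fifth above A in this key is E.
A seventh above A in this key is G.
Together with the bass A, this spells A minor seventh in root position.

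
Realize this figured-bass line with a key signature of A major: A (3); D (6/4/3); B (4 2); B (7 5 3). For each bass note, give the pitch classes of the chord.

A, C#, E | D, F#, G#, B | B, C#, E, G# | B, D, F#, A

A (5/3): A, C#, E.
D (6/4/3): D, F#, G#, B.
B (6/4/2): B, C#, E, G#.
B (7/5/3): B, D, F#, A.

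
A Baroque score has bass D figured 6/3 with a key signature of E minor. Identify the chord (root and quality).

The figures 6/3 indicate a triad in first inversion.
In first inversion the root lies a sixth above the bass: a sixth above D in E minor is B.
The chord tones are D, F#, B, giving B minor.

B minor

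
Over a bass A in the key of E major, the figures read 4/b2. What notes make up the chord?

A, Bb, D#, F#

The written figures 4/b2 are shorthand for 6/4/2: the 6 is implied.
A second above A in this key is B, lowered to Bb by the flat.
A fourth above A in this key is D#.
A sixth above A in this key is F#.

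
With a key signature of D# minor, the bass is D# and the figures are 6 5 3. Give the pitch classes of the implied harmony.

A third above D# in this key is F#.
A fifth above D# in this key is A#.
A sixth above D# in this key is B.
Together with the bass D#, this spells B major seventh in first inversion.

D#, F#, A#, B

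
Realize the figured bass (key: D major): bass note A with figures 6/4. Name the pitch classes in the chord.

A fourth above A in this key is D.
A sixth above A in this key is F#.
Together with the bass A, this spells D major in second inversion.

A, D, F#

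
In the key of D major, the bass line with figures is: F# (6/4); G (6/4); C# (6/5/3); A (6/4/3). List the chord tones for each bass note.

F#, B, D | G, C#, E | C#, E, G, A | A, C#, D, F#

F# (6/4): F#, B, D.
G (6/4): G, C#, E.
C# (6/5/3): C#, E, G, A.
A (6/4/3): A, C#, D, F#.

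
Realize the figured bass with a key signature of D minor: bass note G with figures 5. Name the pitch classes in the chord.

The written figures 5 are shorthand for 5/3: the 3 is implied.
A third above G in this key is Bb.
A fifth above G in this key is D.
Together with the bass G, this spells G minor in root position.

G, Bb, D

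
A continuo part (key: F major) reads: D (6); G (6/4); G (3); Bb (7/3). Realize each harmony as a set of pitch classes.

D, F, Bb | G, C, E | G, Bb, D | Bb, D, F, A

D (6/3): D, F, Bb.
G (6/4): G, C, E.
G (5/3): G, Bb, D.
Bb (7/5/3): Bb, D, F, A.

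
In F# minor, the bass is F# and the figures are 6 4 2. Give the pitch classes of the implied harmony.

A second above F# in this key is G#.
A fourth above F# in this key is B.
A sixth above F# in this key is D.
Together with the bass F#, this spells G# half-diminished seventh in third inversion.

F#, G#, B, D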